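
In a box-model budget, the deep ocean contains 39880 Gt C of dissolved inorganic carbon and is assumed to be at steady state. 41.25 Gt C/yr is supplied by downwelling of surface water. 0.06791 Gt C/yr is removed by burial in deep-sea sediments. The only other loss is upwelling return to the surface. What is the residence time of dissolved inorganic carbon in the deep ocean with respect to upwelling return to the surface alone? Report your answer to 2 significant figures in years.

At steady state ΣF_in = ΣF_out.
ΣF_in = 41.250 Gt C/yr.
Upwelling return to the surface flux = ΣF_in − (0.06791) = 41.250 − 0.06791 = 41.18 Gt C/yr.
τ = M / F = 39880 / 41.18 = 968.4 yr.

970 yr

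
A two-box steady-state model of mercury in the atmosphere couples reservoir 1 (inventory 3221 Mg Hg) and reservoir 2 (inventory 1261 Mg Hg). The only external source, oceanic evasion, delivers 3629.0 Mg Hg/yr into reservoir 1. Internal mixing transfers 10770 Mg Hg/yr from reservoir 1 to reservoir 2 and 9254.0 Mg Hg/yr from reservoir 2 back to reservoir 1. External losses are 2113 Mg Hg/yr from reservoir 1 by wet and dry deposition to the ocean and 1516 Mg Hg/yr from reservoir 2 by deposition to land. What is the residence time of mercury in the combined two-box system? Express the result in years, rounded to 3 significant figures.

Residence time in the combined system uses the total inventory and the total *external* removal — internal exchanges between the two boxes cancel.
M_total = 3221 + 1261 = 4482.0 Mg Hg.
ΣF_external_out = 2113 + 1516 = 3629.0 Mg Hg/yr.
τ = M_total / ΣF_ext = 4482.0 / 3629.0 = 1.235 yr.

1.24 yr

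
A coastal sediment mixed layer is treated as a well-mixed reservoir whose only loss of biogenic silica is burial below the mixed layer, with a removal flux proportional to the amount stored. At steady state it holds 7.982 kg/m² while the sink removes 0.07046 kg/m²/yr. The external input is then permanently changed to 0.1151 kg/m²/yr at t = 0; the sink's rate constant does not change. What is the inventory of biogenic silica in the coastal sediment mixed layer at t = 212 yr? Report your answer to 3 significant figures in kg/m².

12.3 kg/m²

Residence time τ = M₀/F₀ = 113.3 yr. The eventual steady state is M_∞ = M₀·(F₁/F₀) = 7.982 × 0.1151/0.07046 = 13.039 kg/m².
The anomaly ΔM(t) = M(t) − M_∞ decays as ΔM₀·e^(−t/τ) with ΔM₀ = 7.982 − 13.039 = −5.057 kg/m².
At t = 212 yr, e^(−t/τ) = e^(−1.871) = 0.1539, so ΔM = −0.7783 kg/m² and M = 13.039 − 0.7783 = 12.261 kg/m².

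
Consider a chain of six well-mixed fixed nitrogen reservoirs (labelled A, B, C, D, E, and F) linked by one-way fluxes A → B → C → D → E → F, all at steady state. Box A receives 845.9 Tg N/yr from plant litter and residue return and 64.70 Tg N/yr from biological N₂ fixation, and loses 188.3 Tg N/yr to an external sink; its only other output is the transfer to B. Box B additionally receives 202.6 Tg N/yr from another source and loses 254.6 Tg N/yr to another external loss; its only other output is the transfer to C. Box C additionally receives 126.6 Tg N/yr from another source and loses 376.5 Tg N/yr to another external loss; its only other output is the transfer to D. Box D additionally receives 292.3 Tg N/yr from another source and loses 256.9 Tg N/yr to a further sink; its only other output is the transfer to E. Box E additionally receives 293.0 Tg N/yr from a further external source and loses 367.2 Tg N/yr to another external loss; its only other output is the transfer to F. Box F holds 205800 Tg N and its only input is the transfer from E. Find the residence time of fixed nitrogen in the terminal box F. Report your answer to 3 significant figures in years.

539 yr

Box A: F(A→B) = (845.9 + 64.70) − 188.3 = 722.30 Tg N/yr.
Box B: F(B→C) = (722.30 + 202.6) − 254.6 = 670.30 Tg N/yr.
Box C: F(C→D) = (670.30 + 126.6) − 376.5 = 420.40 Tg N/yr.
Box D: F(D→E) = (420.40 + 292.3) − 256.9 = 455.80 Tg N/yr.
Box E: F(E→F) = (455.80 + 293.0) − 367.2 = 381.60 Tg N/yr.
Box F throughput = its input = 381.60 Tg N/yr; τ = 205800 / 381.60 = 539.3 yr.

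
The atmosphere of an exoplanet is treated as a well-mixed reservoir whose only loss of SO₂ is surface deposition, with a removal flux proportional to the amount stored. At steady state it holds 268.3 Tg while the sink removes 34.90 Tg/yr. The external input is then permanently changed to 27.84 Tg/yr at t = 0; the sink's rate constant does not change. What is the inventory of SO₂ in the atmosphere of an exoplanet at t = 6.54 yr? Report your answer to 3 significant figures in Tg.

237 Tg

The sink rate constant is k = F₀/M₀ = 34.90/268.3 = 0.1301 yr⁻¹.
Solving dM/dt = F₁ − kM with M(0) = M₀ gives M(t) = F₁/k + (M₀ − F₁/k)·e^(−kt).
F₁/k = 27.84/0.1301 = 214.02 Tg; kt = 0.1301 × 6.54 = 0.8507, e^(−kt) = 0.4271.
M(6.54) = 214.02 + (268.3 − 214.02) × 0.4271 = 214.02 + 23.18 = 237.21 Tg.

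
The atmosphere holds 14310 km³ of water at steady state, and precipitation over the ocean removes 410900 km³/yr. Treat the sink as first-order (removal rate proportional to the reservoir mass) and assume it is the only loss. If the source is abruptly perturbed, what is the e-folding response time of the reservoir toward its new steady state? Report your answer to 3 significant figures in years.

0.0348 yr

For a linear reservoir the response time equals the residence time τ = M/F.
τ = 14310 / 410900 = 0.03483 yr.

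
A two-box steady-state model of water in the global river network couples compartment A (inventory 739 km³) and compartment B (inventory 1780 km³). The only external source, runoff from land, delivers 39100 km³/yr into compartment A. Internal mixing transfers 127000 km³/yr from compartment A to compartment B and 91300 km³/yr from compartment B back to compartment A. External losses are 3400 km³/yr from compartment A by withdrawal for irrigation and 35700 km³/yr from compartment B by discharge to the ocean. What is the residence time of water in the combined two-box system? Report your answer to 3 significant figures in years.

Residence time in the combined system uses the total inventory and the total *external* removal — internal exchanges between the two boxes cancel.
M_total = 739 + 1780 = 2519.0 km³.
ΣF_external_out = 3400 + 35700 = 39100 km³/yr.
τ = M_total / ΣF_ext = 2519.0 / 39100 = 0.06442 yr.

0.0644 yr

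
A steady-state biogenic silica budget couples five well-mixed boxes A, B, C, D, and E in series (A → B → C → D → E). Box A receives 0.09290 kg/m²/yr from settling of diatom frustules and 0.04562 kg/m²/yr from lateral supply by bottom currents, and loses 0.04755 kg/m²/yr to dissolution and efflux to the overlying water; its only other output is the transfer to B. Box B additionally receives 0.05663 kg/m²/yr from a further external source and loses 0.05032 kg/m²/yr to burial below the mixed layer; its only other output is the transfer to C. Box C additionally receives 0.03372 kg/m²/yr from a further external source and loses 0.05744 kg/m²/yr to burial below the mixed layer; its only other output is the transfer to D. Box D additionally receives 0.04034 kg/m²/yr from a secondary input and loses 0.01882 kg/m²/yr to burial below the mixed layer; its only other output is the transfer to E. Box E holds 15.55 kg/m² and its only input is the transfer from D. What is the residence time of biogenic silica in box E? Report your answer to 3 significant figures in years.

164 yr

Box A: F(A→B) = (0.09290 + 0.04562) − 0.04755 = 0.090970 kg/m²/yr.
Box B: F(B→C) = (0.090970 + 0.05663) − 0.05032 = 0.097280 kg/m²/yr.
Box C: F(C→D) = (0.097280 + 0.03372) − 0.05744 = 0.073560 kg/m²/yr.
Box D: F(D→E) = (0.073560 + 0.04034) − 0.01882 = 0.095080 kg/m²/yr.
Box E throughput = its input = 0.095080 kg/m²/yr; τ = 15.55 / 0.095080 = 163.5 yr.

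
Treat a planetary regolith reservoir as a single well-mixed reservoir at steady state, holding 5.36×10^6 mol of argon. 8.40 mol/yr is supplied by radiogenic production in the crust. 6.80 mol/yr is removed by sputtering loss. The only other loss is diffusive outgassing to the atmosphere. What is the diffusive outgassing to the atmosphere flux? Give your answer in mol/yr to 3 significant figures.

At steady state ΣF_in = ΣF_out.
ΣF_in = 8.4000 mol/yr.
Diffusive outgassing to the atmosphere flux = ΣF_in − (6.80) = 8.4000 − 6.800 = 1.600 mol/yr.

1.60 mol/yr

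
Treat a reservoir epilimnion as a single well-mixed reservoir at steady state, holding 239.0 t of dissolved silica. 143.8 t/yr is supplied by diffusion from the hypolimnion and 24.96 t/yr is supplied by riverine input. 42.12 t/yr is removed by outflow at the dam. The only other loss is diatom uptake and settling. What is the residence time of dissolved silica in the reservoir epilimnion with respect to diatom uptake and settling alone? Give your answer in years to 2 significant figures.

At steady state ΣF_in = ΣF_out.
ΣF_in = 143.8 + 24.96 = 168.76 t/yr.
Diatom uptake and settling flux = ΣF_in − (42.12) = 168.76 − 42.12 = 126.6 t/yr.
τ = M / F = 239.0 / 126.6 = 1.887 yr.

1.9 yr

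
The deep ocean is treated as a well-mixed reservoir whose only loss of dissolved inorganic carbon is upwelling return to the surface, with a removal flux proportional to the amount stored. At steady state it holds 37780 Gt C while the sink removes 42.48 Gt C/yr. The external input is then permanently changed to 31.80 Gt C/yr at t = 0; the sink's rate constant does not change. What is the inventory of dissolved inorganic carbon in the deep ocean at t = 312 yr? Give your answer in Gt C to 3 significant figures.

35000 Gt C

The sink rate constant is k = F₀/M₀ = 42.48/37780 = 0.001124 yr⁻¹.
Solving dM/dt = F₁ − kM with M(0) = M₀ gives M(t) = F₁/k + (M₀ − F₁/k)·e^(−kt).
F₁/k = 31.80/0.001124 = 28282 Gt C; kt = 0.001124 × 312 = 0.3508, e^(−kt) = 0.7041.
M(312) = 28282 + (37780 − 28282) × 0.7041 = 28282 + 6688 = 34970 Gt C.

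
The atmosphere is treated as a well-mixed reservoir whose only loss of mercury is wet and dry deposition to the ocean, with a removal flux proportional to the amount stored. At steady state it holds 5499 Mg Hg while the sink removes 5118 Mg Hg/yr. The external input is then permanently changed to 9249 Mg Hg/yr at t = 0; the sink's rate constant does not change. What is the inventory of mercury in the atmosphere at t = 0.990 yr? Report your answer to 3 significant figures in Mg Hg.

8170 Mg Hg

τ = M₀/F₀ = 5499/5118 = 1.074 yr; rate constant k = 1/τ.
New steady state M_∞ = F₁/k = F₁·τ = 9249 × 1.074 = 9937.5 Mg Hg.
M(t) = M_∞ + (M₀ − M_∞)·e^(−t/τ); t/τ = 0.990/1.074 = 0.9214, so e^(−t/τ) = 0.3980.
M(t) = 9937.5 − 4439 × 0.3980 = 8171.2 Mg Hg.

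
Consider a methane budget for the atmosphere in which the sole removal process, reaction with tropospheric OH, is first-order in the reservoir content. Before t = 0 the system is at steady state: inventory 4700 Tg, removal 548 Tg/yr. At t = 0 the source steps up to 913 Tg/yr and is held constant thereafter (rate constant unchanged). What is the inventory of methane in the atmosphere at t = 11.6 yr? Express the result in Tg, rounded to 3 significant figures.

τ = M₀/F₀ = 4700/548 = 8.577 yr; rate constant k = 1/τ.
New steady state M_∞ = F₁/k = F₁·τ = 913 × 8.577 = 7830.5 Tg.
M(t) = M_∞ + (M₀ − M_∞)·e^(−t/τ); t/τ = 11.6/8.577 = 1.353, so e^(−t/τ) = 0.2586.
M(t) = 7830.5 − 3130 × 0.2586 = 7021.0 Tg.

7020 Tg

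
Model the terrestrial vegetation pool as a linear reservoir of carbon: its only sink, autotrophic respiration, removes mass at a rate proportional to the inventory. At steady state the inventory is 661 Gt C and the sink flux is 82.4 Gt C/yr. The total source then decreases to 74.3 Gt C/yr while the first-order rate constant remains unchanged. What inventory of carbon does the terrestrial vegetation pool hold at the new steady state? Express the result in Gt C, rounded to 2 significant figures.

600 Gt C

Rate constant k = F/M = 82.4 / 661 = 0.1247 yr⁻¹.
At the new steady state, source = k·M_new ⇒ M_new = 74.3 / 0.1247 = 596.0 Gt C.
(Equivalently M_new = M × F_new/F_old = 661 × 74.3/82.4.)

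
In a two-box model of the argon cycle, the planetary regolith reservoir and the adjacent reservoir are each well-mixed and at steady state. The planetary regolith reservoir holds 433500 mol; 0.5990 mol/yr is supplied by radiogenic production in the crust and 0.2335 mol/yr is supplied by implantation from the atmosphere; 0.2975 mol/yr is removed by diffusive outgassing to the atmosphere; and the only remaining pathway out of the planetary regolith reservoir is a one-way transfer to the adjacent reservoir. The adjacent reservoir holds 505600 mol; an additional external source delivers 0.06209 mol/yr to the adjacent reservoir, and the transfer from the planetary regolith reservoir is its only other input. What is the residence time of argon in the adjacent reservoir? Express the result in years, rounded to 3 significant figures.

Balance the planetary regolith reservoir: ΣF_in = 0.5990 + 0.2335 = 0.83250 mol/yr.
Transfer to the adjacent reservoir = ΣF_in − (0.2975) = 0.53500 mol/yr.
Total input to the adjacent reservoir = 0.53500 + 0.06209 = 0.59709 mol/yr; at steady state this equals its total output.
τ = M / F = 505600 / 0.59709 = 846800 yr.

847000 yr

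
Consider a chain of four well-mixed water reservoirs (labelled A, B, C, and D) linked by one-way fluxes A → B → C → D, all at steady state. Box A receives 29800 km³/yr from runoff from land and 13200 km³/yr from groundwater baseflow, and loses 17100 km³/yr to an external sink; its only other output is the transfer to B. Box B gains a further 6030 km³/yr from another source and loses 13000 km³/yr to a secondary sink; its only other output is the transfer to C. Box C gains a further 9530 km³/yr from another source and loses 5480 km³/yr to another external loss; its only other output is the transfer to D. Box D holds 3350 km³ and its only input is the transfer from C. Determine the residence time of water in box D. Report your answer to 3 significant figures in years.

0.146 yr

Box A: F(A→B) = (29800 + 13200) − 17100 = 25900 km³/yr.
Box B: F(B→C) = (25900 + 6030) − 13000 = 18930 km³/yr.
Box C: F(C→D) = (18930 + 9530) − 5480 = 22980 km³/yr.
Box D throughput = its input = 22980 km³/yr; τ = 3350 / 22980 = 0.1458 yr.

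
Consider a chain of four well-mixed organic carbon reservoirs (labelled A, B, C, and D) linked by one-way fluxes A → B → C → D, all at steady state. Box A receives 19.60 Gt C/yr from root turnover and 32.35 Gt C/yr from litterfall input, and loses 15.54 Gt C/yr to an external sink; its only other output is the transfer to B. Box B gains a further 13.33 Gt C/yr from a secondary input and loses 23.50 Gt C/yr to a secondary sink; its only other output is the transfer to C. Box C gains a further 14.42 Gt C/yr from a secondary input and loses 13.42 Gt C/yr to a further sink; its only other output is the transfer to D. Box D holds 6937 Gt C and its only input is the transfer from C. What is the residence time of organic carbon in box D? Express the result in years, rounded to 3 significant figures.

255 yr

Box A: F(A→B) = (19.60 + 32.35) − 15.54 = 36.410 Gt C/yr.
Box B: F(B→C) = (36.410 + 13.33) − 23.50 = 26.240 Gt C/yr.
Box C: F(C→D) = (26.240 + 14.42) − 13.42 = 27.240 Gt C/yr.
Box D throughput = its input = 27.240 Gt C/yr; τ = 6937 / 27.240 = 254.7 yr.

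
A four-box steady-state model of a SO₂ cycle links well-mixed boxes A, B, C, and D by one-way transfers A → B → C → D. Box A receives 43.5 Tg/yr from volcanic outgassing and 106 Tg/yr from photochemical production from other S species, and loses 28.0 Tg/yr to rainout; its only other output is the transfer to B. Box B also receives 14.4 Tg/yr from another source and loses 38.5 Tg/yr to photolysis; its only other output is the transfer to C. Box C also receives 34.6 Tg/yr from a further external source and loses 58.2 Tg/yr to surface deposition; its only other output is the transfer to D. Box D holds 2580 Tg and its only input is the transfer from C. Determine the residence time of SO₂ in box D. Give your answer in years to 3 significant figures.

Box A: F(A→B) = (43.5 + 106) − 28.0 = 121.50 Tg/yr.
Box B: F(B→C) = (121.50 + 14.4) − 38.5 = 97.400 Tg/yr.
Box C: F(C→D) = (97.400 + 34.6) − 58.2 = 73.800 Tg/yr.
Box D throughput = its input = 73.800 Tg/yr; τ = 2580 / 73.800 = 34.96 yr.

35.0 yr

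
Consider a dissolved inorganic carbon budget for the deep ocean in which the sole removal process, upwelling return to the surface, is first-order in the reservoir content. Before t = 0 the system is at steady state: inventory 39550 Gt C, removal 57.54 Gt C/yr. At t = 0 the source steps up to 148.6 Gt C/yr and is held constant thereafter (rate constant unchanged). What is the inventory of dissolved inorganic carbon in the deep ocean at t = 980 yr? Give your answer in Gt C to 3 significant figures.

The sink rate constant is k = F₀/M₀ = 57.54/39550 = 0.001455 yr⁻¹.
Solving dM/dt = F₁ − kM with M(0) = M₀ gives M(t) = F₁/k + (M₀ − F₁/k)·e^(−kt).
F₁/k = 148.6/0.001455 = 102140 Gt C; kt = 0.001455 × 980 = 1.426, e^(−kt) = 0.2403.
M(980) = 102140 + (39550 − 102140) × 0.2403 = 102140 − 15040 = 87098 Gt C.

87100 Gt C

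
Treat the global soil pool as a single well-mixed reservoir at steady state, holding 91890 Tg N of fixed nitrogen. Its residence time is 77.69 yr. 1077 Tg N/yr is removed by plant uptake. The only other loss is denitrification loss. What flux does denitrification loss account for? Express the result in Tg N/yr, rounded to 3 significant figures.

Total removal F = M/τ = 91890 / 77.69 = 1183 Tg N/yr.
Denitrification loss = F − (1077) = 1183 − 1077 = 105.8 Tg N/yr.

106 Tg N/yr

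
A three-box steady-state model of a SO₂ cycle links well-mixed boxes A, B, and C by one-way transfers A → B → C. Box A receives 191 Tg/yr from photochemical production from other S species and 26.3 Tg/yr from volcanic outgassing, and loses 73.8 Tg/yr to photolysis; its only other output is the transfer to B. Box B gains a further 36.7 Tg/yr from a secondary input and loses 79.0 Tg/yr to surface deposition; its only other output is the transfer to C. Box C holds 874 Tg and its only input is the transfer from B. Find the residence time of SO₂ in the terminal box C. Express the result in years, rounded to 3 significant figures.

8.64 yr

Box A: F(A→B) = (191 + 26.3) − 73.8 = 143.50 Tg/yr.
Box B: F(B→C) = (143.50 + 36.7) − 79.0 = 101.20 Tg/yr.
Box C throughput = its input = 101.20 Tg/yr; τ = 874 / 101.20 = 8.636 yr.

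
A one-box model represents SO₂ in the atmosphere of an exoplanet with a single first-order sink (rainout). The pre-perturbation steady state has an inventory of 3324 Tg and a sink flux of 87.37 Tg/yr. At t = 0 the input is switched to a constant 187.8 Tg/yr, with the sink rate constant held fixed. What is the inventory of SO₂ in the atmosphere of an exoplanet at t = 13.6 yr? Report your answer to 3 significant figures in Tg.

The sink rate constant is k = F₀/M₀ = 87.37/3324 = 0.02628 yr⁻¹.
Solving dM/dt = F₁ − kM with M(0) = M₀ gives M(t) = F₁/k + (M₀ − F₁/k)·e^(−kt).
F₁/k = 187.8/0.02628 = 7144.9 Tg; kt = 0.02628 × 13.6 = 0.3575, e^(−kt) = 0.6994.
M(13.6) = 7144.9 + (3324 − 7144.9) × 0.6994 = 7144.9 − 2672 = 4472.4 Tg.

4470 Tg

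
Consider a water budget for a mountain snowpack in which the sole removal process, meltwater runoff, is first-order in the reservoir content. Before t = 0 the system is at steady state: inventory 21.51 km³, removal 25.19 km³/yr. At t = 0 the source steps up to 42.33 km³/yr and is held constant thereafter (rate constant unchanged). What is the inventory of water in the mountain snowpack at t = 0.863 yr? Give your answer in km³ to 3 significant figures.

τ = M₀/F₀ = 21.51/25.19 = 0.8539 yr; rate constant k = 1/τ.
New steady state M_∞ = F₁/k = F₁·τ = 42.33 × 0.8539 = 36.146 km³.
M(t) = M_∞ + (M₀ − M_∞)·e^(−t/τ); t/τ = 0.863/0.8539 = 1.011, so e^(−t/τ) = 0.3640.
M(t) = 36.146 − 14.64 × 0.3640 = 30.819 km³.

30.8 km³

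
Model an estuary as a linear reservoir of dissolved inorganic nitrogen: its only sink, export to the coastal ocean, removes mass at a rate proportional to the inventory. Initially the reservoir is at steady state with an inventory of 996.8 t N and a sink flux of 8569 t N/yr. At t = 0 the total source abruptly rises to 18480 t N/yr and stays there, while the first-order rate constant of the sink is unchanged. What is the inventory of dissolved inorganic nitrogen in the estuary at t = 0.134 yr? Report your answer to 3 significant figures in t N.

1790 t N

τ = M₀/F₀ = 996.8/8569 = 0.1163 yr; rate constant k = 1/τ.
New steady state M_∞ = F₁/k = F₁·τ = 18480 × 0.1163 = 2149.7 t N.
M(t) = M_∞ + (M₀ − M_∞)·e^(−t/τ); t/τ = 0.134/0.1163 = 1.152, so e^(−t/τ) = 0.3160.
M(t) = 2149.7 − 1153 × 0.3160 = 1785.4 t N.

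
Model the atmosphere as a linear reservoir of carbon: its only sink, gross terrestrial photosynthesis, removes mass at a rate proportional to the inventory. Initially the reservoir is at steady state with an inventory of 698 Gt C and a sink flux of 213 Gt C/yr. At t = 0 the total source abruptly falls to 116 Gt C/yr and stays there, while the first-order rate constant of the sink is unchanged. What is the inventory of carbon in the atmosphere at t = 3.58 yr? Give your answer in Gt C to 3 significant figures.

The sink rate constant is k = F₀/M₀ = 213/698 = 0.3052 yr⁻¹.
Solving dM/dt = F₁ − kM with M(0) = M₀ gives M(t) = F₁/k + (M₀ − F₁/k)·e^(−kt).
F₁/k = 116/0.3052 = 380.13 Gt C; kt = 0.3052 × 3.58 = 1.092, e^(−kt) = 0.3354.
M(3.58) = 380.13 + (698 − 380.13) × 0.3354 = 380.13 + 106.6 = 486.74 Gt C.

487 Gt C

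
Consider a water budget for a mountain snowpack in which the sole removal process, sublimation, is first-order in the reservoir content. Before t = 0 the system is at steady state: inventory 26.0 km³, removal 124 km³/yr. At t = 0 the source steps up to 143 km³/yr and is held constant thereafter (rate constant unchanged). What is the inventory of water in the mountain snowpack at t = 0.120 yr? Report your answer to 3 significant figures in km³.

27.7 km³

Residence time τ = M₀/F₀ = 0.2097 yr. The eventual steady state is M_∞ = M₀·(F₁/F₀) = 26.0 × 143/124 = 29.984 km³.
The anomaly ΔM(t) = M(t) − M_∞ decays as ΔM₀·e^(−t/τ) with ΔM₀ = 26.0 − 29.984 = −3.984 km³.
At t = 0.120 yr, e^(−t/τ) = e^(−0.5723) = 0.5642, so ΔM = −2.248 km³ and M = 29.984 − 2.248 = 27.736 km³.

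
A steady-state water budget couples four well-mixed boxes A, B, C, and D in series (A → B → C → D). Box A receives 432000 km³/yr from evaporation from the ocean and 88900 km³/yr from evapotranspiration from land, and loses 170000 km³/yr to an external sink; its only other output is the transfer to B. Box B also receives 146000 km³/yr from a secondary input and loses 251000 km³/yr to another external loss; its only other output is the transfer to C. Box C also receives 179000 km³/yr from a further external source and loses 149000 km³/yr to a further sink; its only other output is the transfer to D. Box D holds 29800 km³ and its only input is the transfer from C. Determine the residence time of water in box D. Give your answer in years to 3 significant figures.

Box A: F(A→B) = (432000 + 88900) − 170000 = 350900 km³/yr.
Box B: F(B→C) = (350900 + 146000) − 251000 = 245900 km³/yr.
Box C: F(C→D) = (245900 + 179000) − 149000 = 275900 km³/yr.
Box D throughput = its input = 275900 km³/yr; τ = 29800 / 275900 = 0.1080 yr.

0.108 yr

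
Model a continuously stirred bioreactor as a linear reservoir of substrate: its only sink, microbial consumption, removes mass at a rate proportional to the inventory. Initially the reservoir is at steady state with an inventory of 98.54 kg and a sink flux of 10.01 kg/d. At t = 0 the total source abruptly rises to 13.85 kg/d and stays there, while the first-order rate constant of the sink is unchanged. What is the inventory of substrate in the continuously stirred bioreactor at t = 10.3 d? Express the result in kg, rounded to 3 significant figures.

τ = M₀/F₀ = 98.54/10.01 = 9.844 d; rate constant k = 1/τ.
New steady state M_∞ = F₁/k = F₁·τ = 13.85 × 9.844 = 136.34 kg.
M(t) = M_∞ + (M₀ − M_∞)·e^(−t/τ); t/τ = 10.3/9.844 = 1.046, so e^(−t/τ) = 0.3512.
M(t) = 136.34 − 37.80 × 0.3512 = 123.06 kg.

123 kg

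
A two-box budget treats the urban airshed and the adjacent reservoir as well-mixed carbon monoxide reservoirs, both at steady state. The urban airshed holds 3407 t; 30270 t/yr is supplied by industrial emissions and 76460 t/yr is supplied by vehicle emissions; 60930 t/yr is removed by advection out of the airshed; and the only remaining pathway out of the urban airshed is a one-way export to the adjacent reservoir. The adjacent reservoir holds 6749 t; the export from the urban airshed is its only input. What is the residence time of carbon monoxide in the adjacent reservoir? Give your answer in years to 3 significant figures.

Balance the urban airshed: ΣF_in = 30270 + 76460 = 106730 t/yr.
Export to the adjacent reservoir = ΣF_in − (60930) = 45800 t/yr.
At steady state the output of the adjacent reservoir equals its input, 45800 t/yr.
τ = M / F = 6749 / 45800 = 0.1474 yr.

0.147 yr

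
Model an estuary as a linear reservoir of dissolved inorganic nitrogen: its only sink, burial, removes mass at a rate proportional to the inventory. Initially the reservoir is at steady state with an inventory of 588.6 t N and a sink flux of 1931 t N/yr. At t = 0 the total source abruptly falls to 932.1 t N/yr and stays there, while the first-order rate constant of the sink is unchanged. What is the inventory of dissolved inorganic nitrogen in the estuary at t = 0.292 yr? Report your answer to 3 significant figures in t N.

The sink rate constant is k = F₀/M₀ = 1931/588.6 = 3.281 yr⁻¹.
Solving dM/dt = F₁ − kM with M(0) = M₀ gives M(t) = F₁/k + (M₀ − F₁/k)·e^(−kt).
F₁/k = 932.1/3.281 = 284.12 t N; kt = 3.281 × 0.292 = 0.9580, e^(−kt) = 0.3837.
M(0.292) = 284.12 + (588.6 − 284.12) × 0.3837 = 284.12 + 116.8 = 400.94 t N.

401 t N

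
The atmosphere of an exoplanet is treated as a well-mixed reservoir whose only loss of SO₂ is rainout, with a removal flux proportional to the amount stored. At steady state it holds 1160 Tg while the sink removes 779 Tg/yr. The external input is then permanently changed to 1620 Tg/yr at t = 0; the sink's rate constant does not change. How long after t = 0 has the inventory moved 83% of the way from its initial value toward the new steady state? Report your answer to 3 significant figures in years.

τ = M₀/F₀ = 1160/779 = 1.489 yr.
The remaining gap fraction is e^(−t/τ); 83% covered ⇒ e^(−t/τ) = 0.170.
t = −τ ln(0.170) = 1.489 × 1.772 = 2.639 yr.

2.64 yr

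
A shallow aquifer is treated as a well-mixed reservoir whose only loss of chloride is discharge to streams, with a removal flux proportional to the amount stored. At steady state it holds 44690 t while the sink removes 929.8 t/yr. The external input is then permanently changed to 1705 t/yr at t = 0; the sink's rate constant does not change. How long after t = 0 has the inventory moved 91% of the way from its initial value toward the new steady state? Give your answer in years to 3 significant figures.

τ = M₀/F₀ = 44690/929.8 = 48.06 yr.
The remaining gap fraction is e^(−t/τ); 91% covered ⇒ e^(−t/τ) = 0.0900.
t = −τ ln(0.0900) = 48.06 × 2.408 = 115.7 yr.

116 yr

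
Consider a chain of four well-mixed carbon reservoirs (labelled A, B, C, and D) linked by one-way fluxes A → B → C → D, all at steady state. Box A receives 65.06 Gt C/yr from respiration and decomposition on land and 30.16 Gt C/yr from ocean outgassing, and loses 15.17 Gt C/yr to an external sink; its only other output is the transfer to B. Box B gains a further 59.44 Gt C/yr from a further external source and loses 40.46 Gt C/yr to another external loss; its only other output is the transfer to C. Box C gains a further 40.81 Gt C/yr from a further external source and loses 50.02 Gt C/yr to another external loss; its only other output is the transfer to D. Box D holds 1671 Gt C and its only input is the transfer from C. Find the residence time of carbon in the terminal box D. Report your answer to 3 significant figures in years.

18.6 yr

Box A: F(A→B) = (65.06 + 30.16) − 15.17 = 80.050 Gt C/yr.
Box B: F(B→C) = (80.050 + 59.44) − 40.46 = 99.030 Gt C/yr.
Box C: F(C→D) = (99.030 + 40.81) − 50.02 = 89.820 Gt C/yr.
Box D throughput = its input = 89.820 Gt C/yr; τ = 1671 / 89.820 = 18.60 yr.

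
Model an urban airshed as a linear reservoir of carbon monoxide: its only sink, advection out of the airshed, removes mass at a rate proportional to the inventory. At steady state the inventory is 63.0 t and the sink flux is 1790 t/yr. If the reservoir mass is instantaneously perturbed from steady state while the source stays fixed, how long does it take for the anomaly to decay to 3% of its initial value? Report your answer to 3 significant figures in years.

0.123 yr

For a linear reservoir the anomaly decays as exp(−t/τ) with τ = M/F = 63.0/1790 = 0.03520 yr.
exp(−t/τ) = 0.03 ⇒ t = −τ ln(0.03) = 0.03520 × 3.507 = 0.1234 yr.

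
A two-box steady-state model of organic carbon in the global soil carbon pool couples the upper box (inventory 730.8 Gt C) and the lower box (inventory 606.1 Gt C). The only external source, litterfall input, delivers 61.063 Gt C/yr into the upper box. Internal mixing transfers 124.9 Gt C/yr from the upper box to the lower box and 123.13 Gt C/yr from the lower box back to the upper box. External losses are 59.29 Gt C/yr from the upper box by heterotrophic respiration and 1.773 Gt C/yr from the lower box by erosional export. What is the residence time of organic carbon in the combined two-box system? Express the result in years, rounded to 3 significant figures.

21.9 yr

For the system as a whole, the A↔B exchange is internal and contributes nothing to the throughput; only the external sinks remove mass.
M_total = 730.8 + 606.1 = 1336.9 Gt C.
ΣF_external_out = 59.29 + 1.773 = 61.063 Gt C/yr.
τ = M_total / ΣF_ext = 1336.9 / 61.063 = 21.89 yr.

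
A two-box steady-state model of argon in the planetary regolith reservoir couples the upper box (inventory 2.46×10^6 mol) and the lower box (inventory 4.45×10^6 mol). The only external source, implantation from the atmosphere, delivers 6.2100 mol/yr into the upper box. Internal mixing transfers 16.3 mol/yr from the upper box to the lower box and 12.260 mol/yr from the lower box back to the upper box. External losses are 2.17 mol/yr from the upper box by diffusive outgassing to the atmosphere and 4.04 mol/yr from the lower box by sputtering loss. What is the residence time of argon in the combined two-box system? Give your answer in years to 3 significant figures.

1.11×10^6 yr

For the system as a whole, the A↔B exchange is internal and contributes nothing to the throughput; only the external sinks remove mass.
M_total = 2.46×10^6 + 4.45×10^6 = 6.9100×10^6 mol.
ΣF_external_out = 2.17 + 4.04 = 6.2100 mol/yr.
τ = M_total / ΣF_ext = 6.9100×10^6 / 6.2100 = 1.113×10^6 yr.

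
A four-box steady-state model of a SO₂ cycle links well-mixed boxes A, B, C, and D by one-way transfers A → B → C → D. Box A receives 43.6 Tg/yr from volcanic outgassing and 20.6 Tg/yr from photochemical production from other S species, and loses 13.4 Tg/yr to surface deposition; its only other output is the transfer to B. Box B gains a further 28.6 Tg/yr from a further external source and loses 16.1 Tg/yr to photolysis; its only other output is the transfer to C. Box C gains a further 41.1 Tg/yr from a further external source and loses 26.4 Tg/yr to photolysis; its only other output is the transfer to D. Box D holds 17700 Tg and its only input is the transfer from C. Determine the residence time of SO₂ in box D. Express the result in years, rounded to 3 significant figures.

227 yr

Box A: F(A→B) = (43.6 + 20.6) − 13.4 = 50.800 Tg/yr.
Box B: F(B→C) = (50.800 + 28.6) − 16.1 = 63.300 Tg/yr.
Box C: F(C→D) = (63.300 + 41.1) − 26.4 = 78.000 Tg/yr.
Box D throughput = its input = 78.000 Tg/yr; τ = 17700 / 78.000 = 226.9 yr.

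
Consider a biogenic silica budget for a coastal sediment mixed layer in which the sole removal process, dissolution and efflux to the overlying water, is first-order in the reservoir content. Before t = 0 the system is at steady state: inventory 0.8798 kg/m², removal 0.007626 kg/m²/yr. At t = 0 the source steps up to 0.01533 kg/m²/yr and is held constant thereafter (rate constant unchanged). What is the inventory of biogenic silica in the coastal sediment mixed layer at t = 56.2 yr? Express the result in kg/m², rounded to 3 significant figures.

1.22 kg/m²

Residence time τ = M₀/F₀ = 115.4 yr. The eventual steady state is M_∞ = M₀·(F₁/F₀) = 0.8798 × 0.01533/0.007626 = 1.7686 kg/m².
The anomaly ΔM(t) = M(t) − M_∞ decays as ΔM₀·e^(−t/τ) with ΔM₀ = 0.8798 − 1.7686 = −0.8888 kg/m².
At t = 56.2 yr, e^(−t/τ) = e^(−0.4871) = 0.6144, so ΔM = −0.5461 kg/m² and M = 1.7686 − 0.5461 = 1.2225 kg/m².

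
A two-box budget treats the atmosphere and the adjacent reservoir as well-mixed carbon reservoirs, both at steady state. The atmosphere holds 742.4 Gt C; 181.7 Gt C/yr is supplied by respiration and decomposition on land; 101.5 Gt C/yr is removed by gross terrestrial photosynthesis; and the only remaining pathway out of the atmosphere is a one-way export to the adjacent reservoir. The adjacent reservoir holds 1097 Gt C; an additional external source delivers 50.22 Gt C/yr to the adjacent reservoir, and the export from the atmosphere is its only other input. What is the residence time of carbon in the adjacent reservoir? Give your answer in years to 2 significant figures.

Balance the atmosphere: ΣF_in = 181.70 Gt C/yr.
Export to the adjacent reservoir = ΣF_in − (101.5) = 80.200 Gt C/yr.
Total input to the adjacent reservoir = 80.200 + 50.22 = 130.42 Gt C/yr; at steady state this equals its total output.
τ = M / F = 1097 / 130.42 = 8.411 yr.

8.4 yr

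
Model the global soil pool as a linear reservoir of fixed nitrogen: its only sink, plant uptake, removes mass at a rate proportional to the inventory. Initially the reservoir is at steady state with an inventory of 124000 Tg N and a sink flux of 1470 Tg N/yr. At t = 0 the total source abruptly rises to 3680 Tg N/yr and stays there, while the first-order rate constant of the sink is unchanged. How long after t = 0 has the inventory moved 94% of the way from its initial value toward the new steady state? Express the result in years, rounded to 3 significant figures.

237 yr

τ = M₀/F₀ = 124000/1470 = 84.35 yr.
The remaining gap fraction is e^(−t/τ); 94% covered ⇒ e^(−t/τ) = 0.0600.
t = −τ ln(0.0600) = 84.35 × 2.813 = 237.3 yr.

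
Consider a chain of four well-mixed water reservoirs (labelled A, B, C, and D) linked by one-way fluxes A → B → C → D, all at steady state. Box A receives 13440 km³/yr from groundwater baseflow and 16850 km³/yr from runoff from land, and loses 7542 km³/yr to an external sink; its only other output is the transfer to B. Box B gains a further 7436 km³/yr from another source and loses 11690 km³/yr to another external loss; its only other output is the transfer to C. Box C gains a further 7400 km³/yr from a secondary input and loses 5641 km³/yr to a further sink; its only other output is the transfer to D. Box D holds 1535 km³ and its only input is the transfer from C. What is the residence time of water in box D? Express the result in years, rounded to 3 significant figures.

0.0758 yr

Box A: F(A→B) = (13440 + 16850) − 7542 = 22748 km³/yr.
Box B: F(B→C) = (22748 + 7436) − 11690 = 18494 km³/yr.
Box C: F(C→D) = (18494 + 7400) − 5641 = 20253 km³/yr.
Box D throughput = its input = 20253 km³/yr; τ = 1535 / 20253 = 0.07579 yr.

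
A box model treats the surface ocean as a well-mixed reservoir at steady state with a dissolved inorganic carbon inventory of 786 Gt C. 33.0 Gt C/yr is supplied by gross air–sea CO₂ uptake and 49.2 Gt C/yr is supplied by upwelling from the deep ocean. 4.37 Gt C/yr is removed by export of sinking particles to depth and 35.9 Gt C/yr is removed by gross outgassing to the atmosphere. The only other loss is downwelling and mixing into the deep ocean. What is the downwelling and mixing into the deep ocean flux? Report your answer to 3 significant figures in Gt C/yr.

41.9 Gt C/yr

At steady state ΣF_in = ΣF_out.
ΣF_in = 33.0 + 49.2 = 82.200 Gt C/yr.
Downwelling and mixing into the deep ocean flux = ΣF_in − (4.37 + 35.9) = 82.200 − 40.27 = 41.93 Gt C/yr.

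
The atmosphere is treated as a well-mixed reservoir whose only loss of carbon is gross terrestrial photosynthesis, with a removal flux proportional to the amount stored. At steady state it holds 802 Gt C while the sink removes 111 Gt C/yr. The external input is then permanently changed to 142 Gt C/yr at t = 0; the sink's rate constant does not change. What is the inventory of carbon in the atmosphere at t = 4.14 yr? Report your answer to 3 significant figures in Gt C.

900 Gt C

The sink rate constant is k = F₀/M₀ = 111/802 = 0.1384 yr⁻¹.
Solving dM/dt = F₁ − kM with M(0) = M₀ gives M(t) = F₁/k + (M₀ − F₁/k)·e^(−kt).
F₁/k = 142/0.1384 = 1026.0 Gt C; kt = 0.1384 × 4.14 = 0.5730, e^(−kt) = 0.5638.
M(4.14) = 1026.0 + (802 − 1026.0) × 0.5638 = 1026.0 − 126.3 = 899.69 Gt C.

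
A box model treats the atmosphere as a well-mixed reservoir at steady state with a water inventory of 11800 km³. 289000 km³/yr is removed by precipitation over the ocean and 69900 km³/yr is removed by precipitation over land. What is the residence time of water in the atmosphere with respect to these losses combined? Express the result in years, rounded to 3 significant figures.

Total removal = 289000 + 69900 = 358900 km³/yr.
τ = M / ΣF_out = 11800 / 358900 = 0.03288 yr.

0.0329 yr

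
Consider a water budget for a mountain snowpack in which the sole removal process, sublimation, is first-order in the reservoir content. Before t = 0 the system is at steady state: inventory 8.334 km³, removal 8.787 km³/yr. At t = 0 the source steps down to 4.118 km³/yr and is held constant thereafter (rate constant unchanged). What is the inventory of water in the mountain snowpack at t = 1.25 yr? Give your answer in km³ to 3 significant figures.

Residence time τ = M₀/F₀ = 0.9484 yr. The eventual steady state is M_∞ = M₀·(F₁/F₀) = 8.334 × 4.118/8.787 = 3.9057 km³.
The anomaly ΔM(t) = M(t) − M_∞ decays as ΔM₀·e^(−t/τ) with ΔM₀ = 8.334 − 3.9057 = 4.428 km³.
At t = 1.25 yr, e^(−t/τ) = e^(−1.318) = 0.2677, so ΔM = 1.185 km³ and M = 3.9057 + 1.185 = 5.0911 km³.

5.09 km³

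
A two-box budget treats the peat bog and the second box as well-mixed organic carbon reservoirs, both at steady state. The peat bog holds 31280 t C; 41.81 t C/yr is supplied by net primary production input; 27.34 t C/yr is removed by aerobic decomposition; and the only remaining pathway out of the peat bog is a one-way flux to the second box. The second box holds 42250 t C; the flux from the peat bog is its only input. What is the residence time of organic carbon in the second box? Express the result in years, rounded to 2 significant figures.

Balance the peat bog: ΣF_in = 41.810 t C/yr.
Flux to the second box = ΣF_in − (27.34) = 14.470 t C/yr.
At steady state the output of the second box equals its input, 14.470 t C/yr.
τ = M / F = 42250 / 14.470 = 2920 yr.

2900 yr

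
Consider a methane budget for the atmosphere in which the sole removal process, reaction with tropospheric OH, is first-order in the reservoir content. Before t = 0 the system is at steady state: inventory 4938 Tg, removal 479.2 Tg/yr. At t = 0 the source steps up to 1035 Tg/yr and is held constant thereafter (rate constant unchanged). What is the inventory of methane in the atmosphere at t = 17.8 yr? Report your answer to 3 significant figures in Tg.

9650 Tg

τ = M₀/F₀ = 4938/479.2 = 10.30 yr; rate constant k = 1/τ.
New steady state M_∞ = F₁/k = F₁·τ = 1035 × 10.30 = 10665 Tg.
M(t) = M_∞ + (M₀ − M_∞)·e^(−t/τ); t/τ = 17.8/10.30 = 1.727, so e^(−t/τ) = 0.1778.
M(t) = 10665 − 5727 × 0.1778 = 9647.3 Tg.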